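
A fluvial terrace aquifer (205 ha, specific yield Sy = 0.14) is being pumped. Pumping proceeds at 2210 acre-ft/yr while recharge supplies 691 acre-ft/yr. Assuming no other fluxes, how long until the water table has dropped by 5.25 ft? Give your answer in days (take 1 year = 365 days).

t ≈ 89.5 days

A = 205 ha = 2.05 × 10^6 m²
Δh = 5.25 ft = 1.6 m
ΔV = Sy × A × Δh = 0.14 × 2.05 × 10^6 × 1.6 = 4.593 × 10^5 m³
Net withdrawal = 2210 − 691 = 1519 acre-ft/yr = 5133 m³/d
t = ΔV / Q = 4.593 × 10^5 m³ / 5133 m³/d = 89.47 d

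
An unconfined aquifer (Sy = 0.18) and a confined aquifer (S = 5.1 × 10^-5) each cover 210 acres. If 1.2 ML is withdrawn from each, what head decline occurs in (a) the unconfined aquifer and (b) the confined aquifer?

Δh_u ≈ 0.00784 m; Δh_c ≈ 27.7 m

A = 210 acres = 8.498 × 10^5 m²
ΔV = 1.2 ML = 1200 m³
Unconfined: Δh_u = ΔV/(Sy·A) = 1200/(0.18 × 8.498 × 10^5) = 0.007845 m
Confined: Δh_c = ΔV/(S·A) = 1200/(5.1 × 10^-5 × 8.498 × 10^5) = 27.69 m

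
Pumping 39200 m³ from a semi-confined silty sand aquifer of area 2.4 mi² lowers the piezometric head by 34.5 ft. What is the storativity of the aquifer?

S ≈ 6 × 10^-4

A = 2.4 mi² = 6.216 × 10^6 m²
Δh = 34.5 ft = 10.52 m
S = ΔV / (A × Δh) = 39200 m³ / (6.216 × 10^6 m² × 10.52 m) = 5.997 × 10^-4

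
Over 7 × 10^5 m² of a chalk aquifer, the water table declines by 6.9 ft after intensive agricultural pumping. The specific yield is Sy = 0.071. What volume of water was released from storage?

Δh = 6.9 ft = 2.103 m
ΔV = Sy × A × Δh = 0.071 × 7 × 10^5 m² × 2.103 m = 1.045 × 10^5 m³

ΔV ≈ 1.05 × 10^5 m³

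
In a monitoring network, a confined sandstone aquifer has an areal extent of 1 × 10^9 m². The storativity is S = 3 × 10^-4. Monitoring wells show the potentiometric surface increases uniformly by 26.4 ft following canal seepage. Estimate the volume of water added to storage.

Δh = 26.4 ft = 8.047 m
ΔV = S × A × Δh = 3 × 10^-4 × 1 × 10^9 m² × 8.047 m = 2.414 × 10^6 m³

ΔV ≈ 2.41 × 10^6 m³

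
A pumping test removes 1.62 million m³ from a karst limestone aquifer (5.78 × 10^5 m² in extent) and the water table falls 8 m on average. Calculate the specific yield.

ΔV = 1.62 million m³ = 1.62 × 10^6 m³
Sy = ΔV / (A × Δh) = 1.62 × 10^6 m³ / (5.78 × 10^5 m² × 8 m) = 0.3503

Sy ≈ 0.35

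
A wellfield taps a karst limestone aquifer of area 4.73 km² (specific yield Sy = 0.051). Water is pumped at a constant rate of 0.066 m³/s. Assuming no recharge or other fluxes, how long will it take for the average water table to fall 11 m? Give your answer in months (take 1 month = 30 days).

t ≈ 15.5 months

A = 4.73 km² = 4.73 × 10^6 m²
ΔV = Sy × A × Δh = 0.051 × 4.73 × 10^6 × 11 = 2.654 × 10^6 m³
Q = 0.066 m³/s = 5702 m³/d
t = ΔV / Q = 2.654 × 10^6 m³ / 5702 m³/d = 465.3 d
t = 465.3 d ≈ 15.51 months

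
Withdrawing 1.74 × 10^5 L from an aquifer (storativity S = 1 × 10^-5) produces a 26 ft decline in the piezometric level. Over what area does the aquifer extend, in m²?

A ≈ 2.2 × 10^6 m²

Δh = 26 ft = 7.925 m
ΔV = 1.74 × 10^5 L = 174 m³
A = ΔV / (S × Δh) = 174 / (1 × 10^-5 × 7.925) = 2.196 × 10^6 m²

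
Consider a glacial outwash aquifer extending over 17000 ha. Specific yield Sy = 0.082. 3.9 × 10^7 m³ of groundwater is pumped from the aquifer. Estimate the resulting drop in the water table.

A = 17000 ha = 1.7 × 10^8 m²
Δh = ΔV / (Sy × A) = 3.9 × 10^7 m³ / (0.082 × 1.7 × 10^8 m²) = 2.798 m

Δh ≈ 2.8 m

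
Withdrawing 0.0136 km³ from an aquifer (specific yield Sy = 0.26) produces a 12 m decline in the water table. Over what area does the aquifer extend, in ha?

A ≈ 436 ha

ΔV = 0.0136 km³ = 1.36 × 10^7 m³
A = ΔV / (Sy × Δh) = 1.36 × 10^7 / (0.26 × 12) = 4.359 × 10^6 m²
A = 4.359 × 10^6 m² = 435.9 ha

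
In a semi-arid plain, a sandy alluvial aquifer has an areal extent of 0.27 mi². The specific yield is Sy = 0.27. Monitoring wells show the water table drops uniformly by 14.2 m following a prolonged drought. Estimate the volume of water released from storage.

A = 0.27 mi² = 6.993 × 10^5 m²
ΔV = Sy × A × Δh = 0.27 × 6.993 × 10^5 m² × 14.2 m = 2.681 × 10^6 m³

ΔV ≈ 2.68 × 10^6 m³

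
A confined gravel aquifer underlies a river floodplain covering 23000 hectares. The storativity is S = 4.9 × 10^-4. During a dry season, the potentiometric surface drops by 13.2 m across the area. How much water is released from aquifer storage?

A = 23000 hectares = 2.3 × 10^8 m²
ΔV = S × A × Δh = 4.9 × 10^-4 × 2.3 × 10^8 m² × 13.2 m = 1.488 × 10^6 m³

ΔV ≈ 1.49 × 10^6 m³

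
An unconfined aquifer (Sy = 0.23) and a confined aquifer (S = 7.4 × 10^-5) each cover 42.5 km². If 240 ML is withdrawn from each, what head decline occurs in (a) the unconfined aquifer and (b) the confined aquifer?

Δh_u ≈ 0.0246 m; Δh_c ≈ 76.3 m

A = 42.5 km² = 4.25 × 10^7 m²
ΔV = 240 ML = 2.4 × 10^5 m³
Unconfined: Δh_u = ΔV/(Sy·A) = 2.4 × 10^5/(0.23 × 4.25 × 10^7) = 0.02455 m
Confined: Δh_c = ΔV/(S·A) = 2.4 × 10^5/(7.4 × 10^-5 × 4.25 × 10^7) = 76.31 m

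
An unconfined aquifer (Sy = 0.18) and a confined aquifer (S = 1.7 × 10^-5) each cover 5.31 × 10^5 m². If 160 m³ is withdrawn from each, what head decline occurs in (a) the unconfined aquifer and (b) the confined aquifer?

Unconfined: Δh_u = ΔV/(Sy·A) = 160/(0.18 × 5.31 × 10^5) = 0.001674 m
Confined: Δh_c = ΔV/(S·A) = 160/(1.7 × 10^-5 × 5.31 × 10^5) = 17.72 m

Δh_u ≈ 0.00167 m; Δh_c ≈ 17.7 m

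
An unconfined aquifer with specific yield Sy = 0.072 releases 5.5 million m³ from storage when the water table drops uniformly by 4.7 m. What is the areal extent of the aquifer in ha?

ΔV = 5.5 million m³ = 5.5 × 10^6 m³
A = ΔV / (Sy × Δh) = 5.5 × 10^6 / (0.072 × 4.7) = 1.625 × 10^7 m²
A = 1.625 × 10^7 m² = 1625 ha

A ≈ 1630 ha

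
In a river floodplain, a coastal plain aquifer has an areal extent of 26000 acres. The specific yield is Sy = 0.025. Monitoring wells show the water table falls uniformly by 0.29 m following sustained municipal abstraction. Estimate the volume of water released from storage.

A = 26000 acres = 1.052 × 10^8 m²
ΔV = Sy × A × Δh = 0.025 × 1.052 × 10^8 m² × 0.29 m = 7.628 × 10^5 m³

ΔV ≈ 7.63 × 10^5 m³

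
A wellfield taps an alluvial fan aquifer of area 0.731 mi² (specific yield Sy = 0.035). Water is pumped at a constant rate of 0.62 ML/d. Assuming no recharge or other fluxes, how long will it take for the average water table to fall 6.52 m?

t ≈ 697 days

A = 0.731 mi² = 1.893 × 10^6 m²
ΔV = Sy × A × Δh = 0.035 × 1.893 × 10^6 × 6.52 = 4.32 × 10^5 m³
Q = 0.62 ML/d = 620 m³/d
t = ΔV / Q = 4.32 × 10^5 m³ / 620 m³/d = 696.8 d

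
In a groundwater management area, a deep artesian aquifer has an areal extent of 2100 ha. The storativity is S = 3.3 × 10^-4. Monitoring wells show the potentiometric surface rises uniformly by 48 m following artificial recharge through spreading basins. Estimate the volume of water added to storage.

A = 2100 ha = 2.1 × 10^7 m²
ΔV = S × A × Δh = 3.3 × 10^-4 × 2.1 × 10^7 m² × 48 m = 3.326 × 10^5 m³

ΔV ≈ 3.33 × 10^5 m³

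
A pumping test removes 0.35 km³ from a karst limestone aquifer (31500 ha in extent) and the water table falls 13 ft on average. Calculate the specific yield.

A = 31500 ha = 3.15 × 10^8 m²
Δh = 13 ft = 3.962 m
ΔV = 0.35 km³ = 3.5 × 10^8 m³
Sy = ΔV / (A × Δh) = 3.5 × 10^8 m³ / (3.15 × 10^8 m² × 3.962 m) = 0.2804

Sy ≈ 0.28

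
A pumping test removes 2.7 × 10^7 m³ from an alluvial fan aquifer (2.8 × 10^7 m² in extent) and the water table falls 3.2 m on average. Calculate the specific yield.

Sy = ΔV / (A × Δh) = 2.7 × 10^7 m³ / (2.8 × 10^7 m² × 3.2 m) = 0.3013

Sy ≈ 0.3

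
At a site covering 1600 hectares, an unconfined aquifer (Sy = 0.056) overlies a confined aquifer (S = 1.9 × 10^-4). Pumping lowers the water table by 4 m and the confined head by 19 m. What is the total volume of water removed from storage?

A = 1600 hectares = 1.6 × 10^7 m²
Unconfined: ΔV_u = Sy × A × Δh_u = 0.056 × 1.6 × 10^7 × 4 = 3.584 × 10^6 m³
Confined: ΔV_c = S × A × Δh_c = 1.9 × 10^-4 × 1.6 × 10^7 × 19 = 57760 m³
Total ΔV = 3.584 × 10^6 + 57760 = 3.642 × 10^6 m³

ΔV ≈ 3.64 × 10^6 m³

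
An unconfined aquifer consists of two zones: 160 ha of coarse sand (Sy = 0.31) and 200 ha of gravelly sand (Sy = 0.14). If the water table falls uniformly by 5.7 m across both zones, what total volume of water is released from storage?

ΔV ≈ 4.42 × 10^6 m³

A₁ = 160 ha = 1.6 × 10^6 m²; A₂ = 200 ha = 2 × 10^6 m²
ΔV₁ = 0.31 × 1.6 × 10^6 × 5.7 = 2.827 × 10^6 m³
ΔV₂ = 0.14 × 2 × 10^6 × 5.7 = 1.596 × 10^6 m³
ΔV = ΔV₁ + ΔV₂ = 4.423 × 10^6 m³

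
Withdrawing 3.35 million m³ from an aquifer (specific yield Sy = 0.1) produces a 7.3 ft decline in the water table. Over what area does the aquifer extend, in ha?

A ≈ 1510 ha

Δh = 7.3 ft = 2.225 m
ΔV = 3.35 million m³ = 3.35 × 10^6 m³
A = ΔV / (Sy × Δh) = 3.35 × 10^6 / (0.1 × 2.225) = 1.506 × 10^7 m²
A = 1.506 × 10^7 m² = 1506 ha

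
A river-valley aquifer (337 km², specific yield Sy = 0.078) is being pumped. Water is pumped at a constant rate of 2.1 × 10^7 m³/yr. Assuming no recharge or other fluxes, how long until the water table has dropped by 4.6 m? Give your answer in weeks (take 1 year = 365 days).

A = 337 km² = 3.37 × 10^8 m²
ΔV = Sy × A × Δh = 0.078 × 3.37 × 10^8 × 4.6 = 1.209 × 10^8 m³
Q = 2.1 × 10^7 m³/yr = 57530 m³/d
t = ΔV / Q = 1.209 × 10^8 m³ / 57530 m³/d = 2102 d
t = 2102 d ≈ 300.2 weeks

t ≈ 300 weeks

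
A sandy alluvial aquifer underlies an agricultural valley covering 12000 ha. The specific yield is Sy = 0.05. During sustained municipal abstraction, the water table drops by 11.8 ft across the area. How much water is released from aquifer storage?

A = 12000 ha = 1.2 × 10^8 m²
Δh = 11.8 ft = 3.597 m
ΔV = Sy × A × Δh = 0.05 × 1.2 × 10^8 m² × 3.597 m = 2.158 × 10^7 m³

ΔV ≈ 2.16 × 10^7 m³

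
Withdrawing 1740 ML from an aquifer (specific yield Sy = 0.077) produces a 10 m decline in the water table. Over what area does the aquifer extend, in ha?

ΔV = 1740 ML = 1.74 × 10^6 m³
A = ΔV / (Sy × Δh) = 1.74 × 10^6 / (0.077 × 10) = 2.26 × 10^6 m²
A = 2.26 × 10^6 m² = 226 ha

A ≈ 226 ha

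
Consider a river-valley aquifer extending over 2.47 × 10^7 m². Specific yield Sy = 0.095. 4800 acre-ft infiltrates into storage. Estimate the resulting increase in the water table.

Δh ≈ 2.52 m

ΔV = 4800 acre-ft = 5.921 × 10^6 m³
Δh = ΔV / (Sy × A) = 5.921 × 10^6 m³ / (0.095 × 2.47 × 10^7 m²) = 2.523 m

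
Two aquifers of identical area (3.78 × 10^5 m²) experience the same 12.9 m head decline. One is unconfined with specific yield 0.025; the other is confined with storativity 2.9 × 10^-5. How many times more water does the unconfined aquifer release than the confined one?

ΔV_u / ΔV_c ≈ 862

Unconfined: ΔV_u = Sy × A × Δh = 0.025 × 3.78 × 10^5 × 12.9 = 1.219 × 10^5 m³
Confined: ΔV_c = S × A × Δh = 2.9 × 10^-5 × 3.78 × 10^5 × 12.9 = 141.4 m³
Ratio = ΔV_u / ΔV_c = Sy / S = 0.025 / 2.9 × 10^-5 = 862.1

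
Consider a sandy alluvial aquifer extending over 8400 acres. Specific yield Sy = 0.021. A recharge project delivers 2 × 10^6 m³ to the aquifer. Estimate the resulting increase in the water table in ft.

A = 8400 acres = 3.399 × 10^7 m²
Δh = ΔV / (Sy × A) = 2 × 10^6 m³ / (0.021 × 3.399 × 10^7 m²) = 2.802 m
Δh = 2.802 m = 9.192 ft

Δh ≈ 9.19 ft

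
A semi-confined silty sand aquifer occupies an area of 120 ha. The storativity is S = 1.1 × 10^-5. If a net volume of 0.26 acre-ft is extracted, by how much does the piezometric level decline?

Δh ≈ 24.3 m

A = 120 ha = 1.2 × 10^6 m²
ΔV = 0.26 acre-ft = 320.7 m³
Δh = ΔV / (S × A) = 320.7 m³ / (1.1 × 10^-5 × 1.2 × 10^6 m²) = 24.3 m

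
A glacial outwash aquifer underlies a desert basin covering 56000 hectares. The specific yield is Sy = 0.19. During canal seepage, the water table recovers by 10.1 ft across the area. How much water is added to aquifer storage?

A = 56000 hectares = 5.6 × 10^8 m²
Δh = 10.1 ft = 3.078 m
ΔV = Sy × A × Δh = 0.19 × 5.6 × 10^8 m² × 3.078 m = 3.276 × 10^8 m³

ΔV ≈ 3.28 × 10^8 m³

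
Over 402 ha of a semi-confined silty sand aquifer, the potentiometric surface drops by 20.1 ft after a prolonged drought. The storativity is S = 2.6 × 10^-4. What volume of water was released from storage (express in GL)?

A = 402 ha = 4.02 × 10^6 m²
Δh = 20.1 ft = 6.126 m
ΔV = S × A × Δh = 2.6 × 10^-4 × 4.02 × 10^6 m² × 6.126 m = 6403 m³
ΔV = 6403 m³ = 0.006403 GL

ΔV ≈ 0.0064 GL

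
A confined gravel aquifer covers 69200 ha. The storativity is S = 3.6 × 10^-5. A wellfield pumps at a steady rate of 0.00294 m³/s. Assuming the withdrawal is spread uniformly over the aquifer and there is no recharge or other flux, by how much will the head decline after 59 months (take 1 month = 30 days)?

Δh ≈ 18 m

A = 69200 ha = 6.92 × 10^8 m²
Q = 0.00294 m³/s = 254 m³/d
t = 59 months = 1770 d
ΔV = Q × t = 254 m³/d × 1770 d = 4.496 × 10^5 m³
Δh = ΔV / (S × A) = 4.496 × 10^5 / (3.6 × 10^-5 × 6.92 × 10^8) = 18.05 m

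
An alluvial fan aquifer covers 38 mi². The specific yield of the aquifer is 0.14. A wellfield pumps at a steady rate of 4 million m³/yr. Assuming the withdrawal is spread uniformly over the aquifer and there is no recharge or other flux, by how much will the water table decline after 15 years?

A = 38 mi² = 9.842 × 10^7 m²
Q = 4 million m³/yr = 10960 m³/d
t = 15 years = 5475 d
ΔV = Q × t = 10960 m³/d × 5475 d = 6 × 10^7 m³
Δh = ΔV / (Sy × A) = 6 × 10^7 / (0.14 × 9.842 × 10^7) = 4.355 m

Δh ≈ 4.35 m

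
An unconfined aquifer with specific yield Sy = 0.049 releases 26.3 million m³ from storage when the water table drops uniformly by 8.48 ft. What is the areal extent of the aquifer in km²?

Δh = 8.48 ft = 2.585 m
ΔV = 26.3 million m³ = 2.63 × 10^7 m³
A = ΔV / (Sy × Δh) = 2.63 × 10^7 / (0.049 × 2.585) = 2.077 × 10^8 m²
A = 2.077 × 10^8 m² = 207.7 km²

A ≈ 208 km²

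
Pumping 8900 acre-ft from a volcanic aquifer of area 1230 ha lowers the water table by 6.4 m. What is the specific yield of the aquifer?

Sy ≈ 0.14

A = 1230 ha = 1.23 × 10^7 m²
ΔV = 8900 acre-ft = 1.098 × 10^7 m³
Sy = ΔV / (A × Δh) = 1.098 × 10^7 m³ / (1.23 × 10^7 m² × 6.4 m) = 0.1395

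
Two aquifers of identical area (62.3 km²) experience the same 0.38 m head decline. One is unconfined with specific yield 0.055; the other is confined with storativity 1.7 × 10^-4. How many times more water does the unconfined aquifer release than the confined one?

ΔV_u / ΔV_c ≈ 324

A = 62.3 km² = 6.23 × 10^7 m²
Unconfined: ΔV_u = Sy × A × Δh = 0.055 × 6.23 × 10^7 × 0.38 = 1.302 × 10^6 m³
Confined: ΔV_c = S × A × Δh = 1.7 × 10^-4 × 6.23 × 10^7 × 0.38 = 4025 m³
Ratio = ΔV_u / ΔV_c = Sy / S = 0.055 / 1.7 × 10^-4 = 323.5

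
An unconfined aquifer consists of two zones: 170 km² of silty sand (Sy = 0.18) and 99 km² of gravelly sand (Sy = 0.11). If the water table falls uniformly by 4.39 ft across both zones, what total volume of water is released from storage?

ΔV ≈ 5.55 × 10^7 m³

A₁ = 170 km² = 1.7 × 10^8 m²; A₂ = 99 km² = 9.9 × 10^7 m²
Δh = 4.39 ft = 1.338 m
ΔV₁ = 0.18 × 1.7 × 10^8 × 1.338 = 4.095 × 10^7 m³
ΔV₂ = 0.11 × 9.9 × 10^7 × 1.338 = 1.457 × 10^7 m³
ΔV = ΔV₁ + ΔV₂ = 5.552 × 10^7 m³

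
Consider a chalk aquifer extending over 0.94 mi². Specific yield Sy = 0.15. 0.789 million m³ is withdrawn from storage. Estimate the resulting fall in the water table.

A = 0.94 mi² = 2.435 × 10^6 m²
ΔV = 0.789 million m³ = 7.89 × 10^5 m³
Δh = ΔV / (Sy × A) = 7.89 × 10^5 m³ / (0.15 × 2.435 × 10^6 m²) = 2.161 m

Δh ≈ 2.16 m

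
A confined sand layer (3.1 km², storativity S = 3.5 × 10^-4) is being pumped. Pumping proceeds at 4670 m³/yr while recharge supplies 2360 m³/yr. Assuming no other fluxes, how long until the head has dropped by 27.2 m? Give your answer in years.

A = 3.1 km² = 3.1 × 10^6 m²
ΔV = S × A × Δh = 3.5 × 10^-4 × 3.1 × 10^6 × 27.2 = 29510 m³
Net withdrawal = 4670 − 2360 = 2310 m³/yr = 6.329 m³/d
t = ΔV / Q = 29510 m³ / 6.329 m³/d = 4663 d
t = 4663 d ≈ 12.78 years

t ≈ 12.8 years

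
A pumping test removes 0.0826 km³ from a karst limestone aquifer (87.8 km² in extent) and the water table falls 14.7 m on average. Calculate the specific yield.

A = 87.8 km² = 8.78 × 10^7 m²
ΔV = 0.0826 km³ = 8.26 × 10^7 m³
Sy = ΔV / (A × Δh) = 8.26 × 10^7 m³ / (8.78 × 10^7 m² × 14.7 m) = 0.064

Sy ≈ 0.064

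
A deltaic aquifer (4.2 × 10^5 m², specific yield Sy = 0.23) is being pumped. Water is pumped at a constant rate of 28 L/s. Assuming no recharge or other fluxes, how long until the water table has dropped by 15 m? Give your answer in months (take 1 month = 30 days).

t ≈ 20 months

ΔV = Sy × A × Δh = 0.23 × 4.2 × 10^5 × 15 = 1.449 × 10^6 m³
Q = 28 L/s = 2419 m³/d
t = ΔV / Q = 1.449 × 10^6 m³ / 2419 m³/d = 599 d
t = 599 d ≈ 19.97 months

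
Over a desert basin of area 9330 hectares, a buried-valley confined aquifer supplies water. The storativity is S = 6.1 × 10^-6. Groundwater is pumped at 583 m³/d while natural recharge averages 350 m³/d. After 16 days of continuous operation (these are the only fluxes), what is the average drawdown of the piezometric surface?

A = 9330 hectares = 9.33 × 10^7 m²
Net abstraction = 583 − 350 = 233 m³/d
ΔV = Q × t = 233 m³/d × 16 d = 3728 m³
Δh = ΔV / (S × A) = 3728 / (6.1 × 10^-6 × 9.33 × 10^7) = 6.55 m

Δh ≈ 6.55 m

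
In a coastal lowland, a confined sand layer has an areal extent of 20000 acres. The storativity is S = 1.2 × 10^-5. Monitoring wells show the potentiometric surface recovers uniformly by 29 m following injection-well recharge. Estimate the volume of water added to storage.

ΔV ≈ 28200 m³

A = 20000 acres = 8.094 × 10^7 m²
ΔV = S × A × Δh = 1.2 × 10^-5 × 8.094 × 10^7 m² × 29 m = 28170 m³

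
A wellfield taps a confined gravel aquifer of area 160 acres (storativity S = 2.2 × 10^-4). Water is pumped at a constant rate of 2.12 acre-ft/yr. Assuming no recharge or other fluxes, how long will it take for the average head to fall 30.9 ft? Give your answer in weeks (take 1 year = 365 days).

A = 160 acres = 6.475 × 10^5 m²
Δh = 30.9 ft = 9.418 m
ΔV = S × A × Δh = 2.2 × 10^-4 × 6.475 × 10^5 × 9.418 = 1342 m³
Q = 2.12 acre-ft/yr = 7.164 m³/d
t = ΔV / Q = 1342 m³ / 7.164 m³/d = 187.3 d
t = 187.3 d ≈ 26.75 weeks

t ≈ 26.8 weeks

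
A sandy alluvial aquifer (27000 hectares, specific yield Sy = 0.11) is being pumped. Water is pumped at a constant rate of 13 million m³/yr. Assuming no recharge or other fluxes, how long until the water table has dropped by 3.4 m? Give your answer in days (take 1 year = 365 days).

t ≈ 2840 days

A = 27000 hectares = 2.7 × 10^8 m²
ΔV = Sy × A × Δh = 0.11 × 2.7 × 10^8 × 3.4 = 1.01 × 10^8 m³
Q = 13 million m³/yr = 35620 m³/d
t = ΔV / Q = 1.01 × 10^8 m³ / 35620 m³/d = 2835 d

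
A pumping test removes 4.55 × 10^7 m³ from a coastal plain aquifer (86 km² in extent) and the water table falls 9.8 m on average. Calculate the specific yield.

Sy ≈ 0.054

A = 86 km² = 8.6 × 10^7 m²
Sy = ΔV / (A × Δh) = 4.55 × 10^7 m³ / (8.6 × 10^7 m² × 9.8 m) = 0.05399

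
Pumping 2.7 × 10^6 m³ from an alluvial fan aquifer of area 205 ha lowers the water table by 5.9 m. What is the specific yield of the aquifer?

Sy ≈ 0.22

A = 205 ha = 2.05 × 10^6 m²
Sy = ΔV / (A × Δh) = 2.7 × 10^6 m³ / (2.05 × 10^6 m² × 5.9 m) = 0.2232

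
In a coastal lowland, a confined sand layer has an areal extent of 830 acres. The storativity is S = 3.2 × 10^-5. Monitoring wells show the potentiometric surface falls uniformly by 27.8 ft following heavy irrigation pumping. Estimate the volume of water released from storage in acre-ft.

ΔV ≈ 0.738 acre-ft

A = 830 acres = 3.359 × 10^6 m²
Δh = 27.8 ft = 8.473 m
ΔV = S × A × Δh = 3.2 × 10^-5 × 3.359 × 10^6 m² × 8.473 m = 910.8 m³
ΔV = 910.8 m³ = 0.7384 acre-ft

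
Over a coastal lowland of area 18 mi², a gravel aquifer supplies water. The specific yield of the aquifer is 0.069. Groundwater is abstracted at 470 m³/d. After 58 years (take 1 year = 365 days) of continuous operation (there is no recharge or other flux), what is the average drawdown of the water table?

A = 18 mi² = 4.662 × 10^7 m²
t = 58 years = 21170 d
ΔV = Q × t = 470 m³/d × 21170 d = 9.95 × 10^6 m³
Δh = ΔV / (Sy × A) = 9.95 × 10^6 / (0.069 × 4.662 × 10^7) = 3.093 m

Δh ≈ 3.09 m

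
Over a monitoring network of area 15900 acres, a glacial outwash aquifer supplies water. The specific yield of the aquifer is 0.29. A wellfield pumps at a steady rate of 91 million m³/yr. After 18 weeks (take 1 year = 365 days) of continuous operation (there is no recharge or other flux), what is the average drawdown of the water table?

A = 15900 acres = 6.435 × 10^7 m²
Q = 91 million m³/yr = 2.493 × 10^5 m³/d
t = 18 weeks = 126 d
ΔV = Q × t = 2.493 × 10^5 m³/d × 126 d = 3.141 × 10^7 m³
Δh = ΔV / (Sy × A) = 3.141 × 10^7 / (0.29 × 6.435 × 10^7) = 1.683 m

Δh ≈ 1.68 m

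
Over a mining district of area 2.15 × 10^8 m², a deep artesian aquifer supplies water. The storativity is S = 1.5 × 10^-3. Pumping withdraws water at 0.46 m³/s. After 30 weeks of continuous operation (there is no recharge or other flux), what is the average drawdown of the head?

Q = 0.46 m³/s = 39740 m³/d
t = 30 weeks = 210 d
ΔV = Q × t = 39740 m³/d × 210 d = 8.346 × 10^6 m³
Δh = ΔV / (S × A) = 8.346 × 10^6 / (0.0015 × 2.15 × 10^8) = 25.88 m

Δh ≈ 25.9 m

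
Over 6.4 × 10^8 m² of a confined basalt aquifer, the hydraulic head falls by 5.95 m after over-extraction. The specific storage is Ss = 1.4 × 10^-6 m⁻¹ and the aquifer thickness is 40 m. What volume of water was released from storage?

ΔV ≈ 2.13 × 10^5 m³

S = Ss × b = 1.4 × 10^-6 m⁻¹ × 40 m = 5.6 × 10^-5
ΔV = S × A × Δh = 5.6 × 10^-5 × 6.4 × 10^8 m² × 5.95 m = 2.132 × 10^5 m³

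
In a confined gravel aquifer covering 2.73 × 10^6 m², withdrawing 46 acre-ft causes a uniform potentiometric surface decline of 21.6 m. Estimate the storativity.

S ≈ 9.6 × 10^-4

ΔV = 46 acre-ft = 56740 m³
S = ΔV / (A × Δh) = 56740 m³ / (2.73 × 10^6 m² × 21.6 m) = 9.622 × 10^-4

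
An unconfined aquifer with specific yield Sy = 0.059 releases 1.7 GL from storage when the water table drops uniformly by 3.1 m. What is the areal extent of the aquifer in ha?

A ≈ 929 ha

ΔV = 1.7 GL = 1.7 × 10^6 m³
A = ΔV / (Sy × Δh) = 1.7 × 10^6 / (0.059 × 3.1) = 9.295 × 10^6 m²
A = 9.295 × 10^6 m² = 929.5 ha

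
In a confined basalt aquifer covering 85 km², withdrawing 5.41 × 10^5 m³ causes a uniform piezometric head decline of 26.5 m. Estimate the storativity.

S ≈ 2.4 × 10^-4

A = 85 km² = 8.5 × 10^7 m²
S = ΔV / (A × Δh) = 5.41 × 10^5 m³ / (8.5 × 10^7 m² × 26.5 m) = 2.402 × 10^-4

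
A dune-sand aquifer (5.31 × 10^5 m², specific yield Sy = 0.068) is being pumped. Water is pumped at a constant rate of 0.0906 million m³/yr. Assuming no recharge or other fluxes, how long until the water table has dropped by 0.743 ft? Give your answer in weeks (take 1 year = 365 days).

Δh = 0.743 ft = 0.2265 m
ΔV = Sy × A × Δh = 0.068 × 5.31 × 10^5 × 0.2265 = 8177 m³
Q = 0.0906 million m³/yr = 248.2 m³/d
t = ΔV / Q = 8177 m³ / 248.2 m³/d = 32.94 d
t = 32.94 d ≈ 4.706 weeks

t ≈ 4.71 weeks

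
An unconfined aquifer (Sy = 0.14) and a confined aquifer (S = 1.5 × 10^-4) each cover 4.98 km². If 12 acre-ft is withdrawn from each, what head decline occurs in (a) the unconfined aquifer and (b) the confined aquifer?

A = 4.98 km² = 4.98 × 10^6 m²
ΔV = 12 acre-ft = 14800 m³
Unconfined: Δh_u = ΔV/(Sy·A) = 14800/(0.14 × 4.98 × 10^6) = 0.02123 m
Confined: Δh_c = ΔV/(S·A) = 14800/(1.5 × 10^-4 × 4.98 × 10^6) = 19.81 m

Δh_u ≈ 0.0212 m; Δh_c ≈ 19.8 m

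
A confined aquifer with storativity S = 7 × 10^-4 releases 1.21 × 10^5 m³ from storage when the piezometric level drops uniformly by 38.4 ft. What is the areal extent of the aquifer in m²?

Δh = 38.4 ft = 11.7 m
A = ΔV / (S × Δh) = 1.21 × 10^5 / (7 × 10^-4 × 11.7) = 1.477 × 10^7 m²

A ≈ 1.48 × 10^7 m²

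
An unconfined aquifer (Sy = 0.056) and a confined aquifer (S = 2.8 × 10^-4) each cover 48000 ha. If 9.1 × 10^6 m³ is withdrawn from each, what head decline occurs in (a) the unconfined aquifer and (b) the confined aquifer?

Δh_u ≈ 0.339 m; Δh_c ≈ 67.7 m

A = 48000 ha = 4.8 × 10^8 m²
Unconfined: Δh_u = ΔV/(Sy·A) = 9.1 × 10^6/(0.056 × 4.8 × 10^8) = 0.3385 m
Confined: Δh_c = ΔV/(S·A) = 9.1 × 10^6/(2.8 × 10^-4 × 4.8 × 10^8) = 67.71 m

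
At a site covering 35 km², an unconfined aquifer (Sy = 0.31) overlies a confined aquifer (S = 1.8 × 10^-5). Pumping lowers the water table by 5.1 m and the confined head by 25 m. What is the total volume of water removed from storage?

ΔV ≈ 5.54 × 10^7 m³

A = 35 km² = 3.5 × 10^7 m²
Unconfined: ΔV_u = Sy × A × Δh_u = 0.31 × 3.5 × 10^7 × 5.1 = 5.533 × 10^7 m³
Confined: ΔV_c = S × A × Δh_c = 1.8 × 10^-5 × 3.5 × 10^7 × 25 = 15750 m³
Total ΔV = 5.533 × 10^7 + 15750 = 5.535 × 10^7 m³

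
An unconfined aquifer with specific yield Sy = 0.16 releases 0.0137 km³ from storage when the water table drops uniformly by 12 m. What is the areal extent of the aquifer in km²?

A ≈ 7.14 km²

ΔV = 0.0137 km³ = 1.37 × 10^7 m³
A = ΔV / (Sy × Δh) = 1.37 × 10^7 / (0.16 × 12) = 7.135 × 10^6 m²
A = 7.135 × 10^6 m² = 7.135 km²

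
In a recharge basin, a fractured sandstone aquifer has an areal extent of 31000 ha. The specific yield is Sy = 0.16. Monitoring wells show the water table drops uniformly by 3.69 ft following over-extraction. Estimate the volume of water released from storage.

A = 31000 ha = 3.1 × 10^8 m²
Δh = 3.69 ft = 1.125 m
ΔV = Sy × A × Δh = 0.16 × 3.1 × 10^8 m² × 1.125 m = 5.579 × 10^7 m³

ΔV ≈ 5.58 × 10^7 m³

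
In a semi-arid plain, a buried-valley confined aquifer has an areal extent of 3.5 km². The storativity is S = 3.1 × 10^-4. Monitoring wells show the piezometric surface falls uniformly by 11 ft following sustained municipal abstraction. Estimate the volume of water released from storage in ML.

A = 3.5 km² = 3.5 × 10^6 m²
Δh = 11 ft = 3.353 m
ΔV = S × A × Δh = 3.1 × 10^-4 × 3.5 × 10^6 m² × 3.353 m = 3638 m³
ΔV = 3638 m³ = 3.638 ML

ΔV ≈ 3.64 ML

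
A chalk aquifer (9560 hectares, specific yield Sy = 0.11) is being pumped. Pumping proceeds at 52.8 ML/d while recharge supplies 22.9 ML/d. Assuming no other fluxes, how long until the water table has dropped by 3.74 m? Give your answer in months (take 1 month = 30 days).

A = 9560 hectares = 9.56 × 10^7 m²
ΔV = Sy × A × Δh = 0.11 × 9.56 × 10^7 × 3.74 = 3.933 × 10^7 m³
Net withdrawal = 52.8 − 22.9 = 29.9 ML/d = 29900 m³/d
t = ΔV / Q = 3.933 × 10^7 m³ / 29900 m³/d = 1315 d
t = 1315 d ≈ 43.85 months

t ≈ 43.8 months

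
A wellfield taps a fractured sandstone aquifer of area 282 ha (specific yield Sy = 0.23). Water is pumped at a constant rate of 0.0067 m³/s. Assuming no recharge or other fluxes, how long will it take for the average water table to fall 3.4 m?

t ≈ 3810 days

A = 282 ha = 2.82 × 10^6 m²
ΔV = Sy × A × Δh = 0.23 × 2.82 × 10^6 × 3.4 = 2.205 × 10^6 m³
Q = 0.0067 m³/s = 578.9 m³/d
t = ΔV / Q = 2.205 × 10^6 m³ / 578.9 m³/d = 3809 d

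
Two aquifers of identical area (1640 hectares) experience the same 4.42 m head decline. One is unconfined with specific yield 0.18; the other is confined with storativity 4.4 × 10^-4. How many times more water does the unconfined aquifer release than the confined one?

ΔV_u / ΔV_c ≈ 409

A = 1640 hectares = 1.64 × 10^7 m²
Unconfined: ΔV_u = Sy × A × Δh = 0.18 × 1.64 × 10^7 × 4.42 = 1.305 × 10^7 m³
Confined: ΔV_c = S × A × Δh = 4.4 × 10^-4 × 1.64 × 10^7 × 4.42 = 31890 m³
Ratio = ΔV_u / ΔV_c = Sy / S = 0.18 / 4.4 × 10^-4 = 409.1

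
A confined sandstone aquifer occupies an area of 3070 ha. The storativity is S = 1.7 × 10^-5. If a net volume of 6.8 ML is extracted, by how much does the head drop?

Δh ≈ 13 m

A = 3070 ha = 3.07 × 10^7 m²
ΔV = 6.8 ML = 6800 m³
Δh = ΔV / (S × A) = 6800 m³ / (1.7 × 10^-5 × 3.07 × 10^7 m²) = 13.03 m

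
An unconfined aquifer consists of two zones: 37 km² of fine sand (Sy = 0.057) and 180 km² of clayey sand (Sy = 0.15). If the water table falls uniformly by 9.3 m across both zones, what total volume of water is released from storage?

ΔV ≈ 2.71 × 10^8 m³

A₁ = 37 km² = 3.7 × 10^7 m²; A₂ = 180 km² = 1.8 × 10^8 m²
ΔV₁ = 0.057 × 3.7 × 10^7 × 9.3 = 1.961 × 10^7 m³
ΔV₂ = 0.15 × 1.8 × 10^8 × 9.3 = 2.511 × 10^8 m³
ΔV = ΔV₁ + ΔV₂ = 2.707 × 10^8 m³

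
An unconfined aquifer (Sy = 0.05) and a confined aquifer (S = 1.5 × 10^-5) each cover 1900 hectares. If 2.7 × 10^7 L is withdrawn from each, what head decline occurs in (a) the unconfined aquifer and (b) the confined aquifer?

Δh_u ≈ 0.0284 m; Δh_c ≈ 94.7 m

A = 1900 hectares = 1.9 × 10^7 m²
ΔV = 2.7 × 10^7 L = 27000 m³
Unconfined: Δh_u = ΔV/(Sy·A) = 27000/(0.05 × 1.9 × 10^7) = 0.02842 m
Confined: Δh_c = ΔV/(S·A) = 27000/(1.5 × 10^-5 × 1.9 × 10^7) = 94.74 m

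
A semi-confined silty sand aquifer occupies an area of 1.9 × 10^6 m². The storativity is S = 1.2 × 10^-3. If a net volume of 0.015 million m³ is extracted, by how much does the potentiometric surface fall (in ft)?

ΔV = 0.015 million m³ = 15000 m³
Δh = ΔV / (S × A) = 15000 m³ / (0.0012 × 1.9 × 10^6 m²) = 6.579 m
Δh = 6.579 m = 21.58 ft

Δh ≈ 21.6 ft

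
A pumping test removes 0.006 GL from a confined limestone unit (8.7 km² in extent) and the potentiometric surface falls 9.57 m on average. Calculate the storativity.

A = 8.7 km² = 8.7 × 10^6 m²
ΔV = 0.006 GL = 6000 m³
S = ΔV / (A × Δh) = 6000 m³ / (8.7 × 10^6 m² × 9.57 m) = 7.206 × 10^-5

S ≈ 7.2 × 10^-5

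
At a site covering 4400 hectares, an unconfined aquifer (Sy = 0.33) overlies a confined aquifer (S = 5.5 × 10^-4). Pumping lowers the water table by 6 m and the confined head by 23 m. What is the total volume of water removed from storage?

A = 4400 hectares = 4.4 × 10^7 m²
Unconfined: ΔV_u = Sy × A × Δh_u = 0.33 × 4.4 × 10^7 × 6 = 8.712 × 10^7 m³
Confined: ΔV_c = S × A × Δh_c = 5.5 × 10^-4 × 4.4 × 10^7 × 23 = 5.566 × 10^5 m³
Total ΔV = 8.712 × 10^7 + 5.566 × 10^5 = 8.768 × 10^7 m³

ΔV ≈ 8.77 × 10^7 m³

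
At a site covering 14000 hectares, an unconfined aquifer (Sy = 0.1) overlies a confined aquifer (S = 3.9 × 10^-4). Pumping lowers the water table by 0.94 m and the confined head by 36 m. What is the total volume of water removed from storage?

A = 14000 hectares = 1.4 × 10^8 m²
Unconfined: ΔV_u = Sy × A × Δh_u = 0.1 × 1.4 × 10^8 × 0.94 = 1.316 × 10^7 m³
Confined: ΔV_c = S × A × Δh_c = 3.9 × 10^-4 × 1.4 × 10^8 × 36 = 1.966 × 10^6 m³
Total ΔV = 1.316 × 10^7 + 1.966 × 10^6 = 1.513 × 10^7 m³

ΔV ≈ 1.51 × 10^7 m³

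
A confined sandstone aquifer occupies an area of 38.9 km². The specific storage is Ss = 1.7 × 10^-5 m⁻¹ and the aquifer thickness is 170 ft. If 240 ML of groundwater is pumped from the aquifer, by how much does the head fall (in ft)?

b = 170 ft = 51.82 m
S = Ss × b = 1.7 × 10^-5 m⁻¹ × 51.82 m = 8.809 × 10^-4
A = 38.9 km² = 3.89 × 10^7 m²
ΔV = 240 ML = 2.4 × 10^5 m³
Δh = ΔV / (S × A) = 2.4 × 10^5 m³ / (8.809 × 10^-4 × 3.89 × 10^7 m²) = 7.004 m
Δh = 7.004 m = 22.98 ft

Δh ≈ 23 ft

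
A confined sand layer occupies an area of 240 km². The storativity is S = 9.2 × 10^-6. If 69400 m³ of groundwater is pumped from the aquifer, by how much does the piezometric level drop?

A = 240 km² = 2.4 × 10^8 m²
Δh = ΔV / (S × A) = 69400 m³ / (9.2 × 10^-6 × 2.4 × 10^8 m²) = 31.43 m

Δh ≈ 31.4 m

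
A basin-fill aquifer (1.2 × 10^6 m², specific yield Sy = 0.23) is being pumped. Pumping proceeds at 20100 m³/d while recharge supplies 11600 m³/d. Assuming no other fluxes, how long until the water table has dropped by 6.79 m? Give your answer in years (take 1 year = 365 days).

ΔV = Sy × A × Δh = 0.23 × 1.2 × 10^6 × 6.79 = 1.874 × 10^6 m³
Net withdrawal = 20100 − 11600 = 8500 m³/d
t = ΔV / Q = 1.874 × 10^6 m³ / 8500 m³/d = 220.5 d
t = 220.5 d ≈ 0.604 years

t ≈ 0.604 years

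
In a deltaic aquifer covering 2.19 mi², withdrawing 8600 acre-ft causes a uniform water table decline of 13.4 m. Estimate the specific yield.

Sy ≈ 0.14

A = 2.19 mi² = 5.672 × 10^6 m²
ΔV = 8600 acre-ft = 1.061 × 10^7 m³
Sy = ΔV / (A × Δh) = 1.061 × 10^7 m³ / (5.672 × 10^6 m² × 13.4 m) = 0.1396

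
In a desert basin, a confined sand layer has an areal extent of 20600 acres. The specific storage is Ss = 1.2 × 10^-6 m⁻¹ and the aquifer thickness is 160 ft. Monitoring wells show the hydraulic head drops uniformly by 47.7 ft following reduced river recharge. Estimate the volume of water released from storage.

b = 160 ft = 48.77 m
S = Ss × b = 1.2 × 10^-6 m⁻¹ × 48.77 m = 5.852 × 10^-5
A = 20600 acres = 8.337 × 10^7 m²
Δh = 47.7 ft = 14.54 m
ΔV = S × A × Δh = 5.852 × 10^-5 × 8.337 × 10^7 m² × 14.54 m = 70930 m³

ΔV ≈ 70900 m³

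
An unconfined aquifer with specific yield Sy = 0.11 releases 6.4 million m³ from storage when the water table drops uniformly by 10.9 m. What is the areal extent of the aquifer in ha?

A ≈ 534 ha

ΔV = 6.4 million m³ = 6.4 × 10^6 m³
A = ΔV / (Sy × Δh) = 6.4 × 10^6 / (0.11 × 10.9) = 5.338 × 10^6 m²
A = 5.338 × 10^6 m² = 533.8 ha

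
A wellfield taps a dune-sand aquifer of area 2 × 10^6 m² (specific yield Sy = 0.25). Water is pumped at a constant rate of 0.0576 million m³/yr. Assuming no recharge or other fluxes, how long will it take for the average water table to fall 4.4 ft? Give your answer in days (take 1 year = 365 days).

Δh = 4.4 ft = 1.341 m
ΔV = Sy × A × Δh = 0.25 × 2 × 10^6 × 1.341 = 6.706 × 10^5 m³
Q = 0.0576 million m³/yr = 157.8 m³/d
t = ΔV / Q = 6.706 × 10^5 m³ / 157.8 m³/d = 4249 d

t ≈ 4250 days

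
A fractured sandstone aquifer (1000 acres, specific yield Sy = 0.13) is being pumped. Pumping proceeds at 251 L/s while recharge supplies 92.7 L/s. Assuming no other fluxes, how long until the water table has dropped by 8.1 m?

A = 1000 acres = 4.047 × 10^6 m²
ΔV = Sy × A × Δh = 0.13 × 4.047 × 10^6 × 8.1 = 4.261 × 10^6 m³
Net withdrawal = 251 − 92.7 = 158.3 L/s = 13680 m³/d
t = ΔV / Q = 4.261 × 10^6 m³ / 13680 m³/d = 311.6 d

t ≈ 312 days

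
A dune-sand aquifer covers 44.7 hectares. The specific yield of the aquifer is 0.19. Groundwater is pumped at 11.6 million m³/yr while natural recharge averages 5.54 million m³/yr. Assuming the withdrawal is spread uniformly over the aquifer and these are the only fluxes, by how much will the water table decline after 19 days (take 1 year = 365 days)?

A = 44.7 hectares = 4.47 × 10^5 m²
Net abstraction = 11.6 − 5.54 = 6.06 million m³/yr
Q_net = 6.06 million m³/yr = 16600 m³/d
ΔV = Q × t = 16600 m³/d × 19 d = 3.155 × 10^5 m³
Δh = ΔV / (Sy × A) = 3.155 × 10^5 / (0.19 × 4.47 × 10^5) = 3.714 m

Δh ≈ 3.71 m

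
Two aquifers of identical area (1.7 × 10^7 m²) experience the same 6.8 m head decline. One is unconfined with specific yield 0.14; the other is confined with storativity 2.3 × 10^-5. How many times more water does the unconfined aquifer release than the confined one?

ΔV_u / ΔV_c ≈ 6090

Unconfined: ΔV_u = Sy × A × Δh = 0.14 × 1.7 × 10^7 × 6.8 = 1.618 × 10^7 m³
Confined: ΔV_c = S × A × Δh = 2.3 × 10^-5 × 1.7 × 10^7 × 6.8 = 2659 m³
Ratio = ΔV_u / ΔV_c = Sy / S = 0.14 / 2.3 × 10^-5 = 6087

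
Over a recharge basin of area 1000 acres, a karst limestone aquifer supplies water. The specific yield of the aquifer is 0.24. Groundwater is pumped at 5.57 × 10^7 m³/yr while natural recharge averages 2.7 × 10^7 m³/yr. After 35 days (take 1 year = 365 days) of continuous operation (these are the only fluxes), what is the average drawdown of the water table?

A = 1000 acres = 4.047 × 10^6 m²
Net abstraction = 5.57 × 10^7 − 2.7 × 10^7 = 2.87 × 10^7 m³/yr
Q_net = 2.87 × 10^7 m³/yr = 78630 m³/d
ΔV = Q × t = 78630 m³/d × 35 d = 2.752 × 10^6 m³
Δh = ΔV / (Sy × A) = 2.752 × 10^6 / (0.24 × 4.047 × 10^6) = 2.834 m

Δh ≈ 2.83 m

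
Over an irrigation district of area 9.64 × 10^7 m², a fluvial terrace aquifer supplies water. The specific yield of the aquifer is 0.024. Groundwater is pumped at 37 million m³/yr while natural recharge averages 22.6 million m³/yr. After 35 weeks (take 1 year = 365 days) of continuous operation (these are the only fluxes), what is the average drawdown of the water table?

Net abstraction = 37 − 22.6 = 14.4 million m³/yr
Q_net = 14.4 million m³/yr = 39450 m³/d
t = 35 weeks = 245 d
ΔV = Q × t = 39450 m³/d × 245 d = 9.666 × 10^6 m³
Δh = ΔV / (Sy × A) = 9.666 × 10^6 / (0.024 × 9.64 × 10^7) = 4.178 m

Δh ≈ 4.18 m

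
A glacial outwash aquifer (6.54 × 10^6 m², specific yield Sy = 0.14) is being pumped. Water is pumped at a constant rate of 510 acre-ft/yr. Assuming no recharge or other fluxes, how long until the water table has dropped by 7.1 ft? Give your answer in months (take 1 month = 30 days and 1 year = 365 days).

Δh = 7.1 ft = 2.164 m
ΔV = Sy × A × Δh = 0.14 × 6.54 × 10^6 × 2.164 = 1.981 × 10^6 m³
Q = 510 acre-ft/yr = 1723 m³/d
t = ΔV / Q = 1.981 × 10^6 m³ / 1723 m³/d = 1150 d
t = 1150 d ≈ 38.32 months

t ≈ 38.3 months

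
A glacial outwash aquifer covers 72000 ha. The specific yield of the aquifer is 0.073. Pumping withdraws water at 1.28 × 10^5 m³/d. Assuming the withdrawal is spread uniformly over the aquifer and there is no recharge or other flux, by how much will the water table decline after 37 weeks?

A = 72000 ha = 7.2 × 10^8 m²
t = 37 weeks = 259 d
ΔV = Q × t = 1.28 × 10^5 m³/d × 259 d = 3.315 × 10^7 m³
Δh = ΔV / (Sy × A) = 3.315 × 10^7 / (0.073 × 7.2 × 10^8) = 0.6307 m

Δh ≈ 0.631 m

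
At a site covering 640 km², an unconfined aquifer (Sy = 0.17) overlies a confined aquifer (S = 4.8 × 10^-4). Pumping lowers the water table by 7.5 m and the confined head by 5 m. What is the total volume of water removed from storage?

ΔV ≈ 8.18 × 10^8 m³

A = 640 km² = 6.4 × 10^8 m²
Unconfined: ΔV_u = Sy × A × Δh_u = 0.17 × 6.4 × 10^8 × 7.5 = 8.16 × 10^8 m³
Confined: ΔV_c = S × A × Δh_c = 4.8 × 10^-4 × 6.4 × 10^8 × 5 = 1.536 × 10^6 m³
Total ΔV = 8.16 × 10^8 + 1.536 × 10^6 = 8.175 × 10^8 m³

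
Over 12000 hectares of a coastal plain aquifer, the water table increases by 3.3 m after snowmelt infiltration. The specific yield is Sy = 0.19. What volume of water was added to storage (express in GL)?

A = 12000 hectares = 1.2 × 10^8 m²
ΔV = Sy × A × Δh = 0.19 × 1.2 × 10^8 m² × 3.3 m = 7.524 × 10^7 m³
ΔV = 7.524 × 10^7 m³ = 75.24 GL

ΔV ≈ 75.2 GL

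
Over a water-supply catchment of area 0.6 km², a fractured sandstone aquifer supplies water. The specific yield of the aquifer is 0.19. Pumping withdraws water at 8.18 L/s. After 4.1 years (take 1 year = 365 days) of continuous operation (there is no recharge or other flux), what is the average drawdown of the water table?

Δh ≈ 9.28 m

A = 0.6 km² = 6 × 10^5 m²
Q = 8.18 L/s = 706.8 m³/d
t = 4.1 years = 1496 d
ΔV = Q × t = 706.8 m³/d × 1496 d = 1.058 × 10^6 m³
Δh = ΔV / (Sy × A) = 1.058 × 10^6 / (0.19 × 6 × 10^5) = 9.278 m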